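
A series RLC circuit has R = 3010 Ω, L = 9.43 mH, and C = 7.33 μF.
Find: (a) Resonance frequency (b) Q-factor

Step 1 — Resonance condition Im(Z)=0 gives ω₀ = 1/√(LC).
Step 2 — ω₀ = 1/√(0.00943·7.33e-06) = 3804 rad/s.
Step 3 — f₀ = ω₀/(2π) = 605.4 Hz.
Step 4 — Series Q: Q = ω₀L/R = 3804·0.00943/3010 = 0.01192.

(a) f₀ = 605.4 Hz  (b) Q = 0.01192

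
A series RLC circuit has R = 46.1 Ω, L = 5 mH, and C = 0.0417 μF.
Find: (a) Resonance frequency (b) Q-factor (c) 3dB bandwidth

Step 1 — Resonance condition Im(Z)=0 gives ω₀ = 1/√(LC).
Step 2 — ω₀ = 1/√(0.005·4.17e-08) = 6.925e+04 rad/s.
Step 3 — f₀ = ω₀/(2π) = 1.102e+04 Hz.
Step 4 — Series Q: Q = ω₀L/R = 6.925e+04·0.005/46.1 = 7.511.
Step 5 — 3dB bandwidth: Δω = ω₀/Q = 9220 rad/s; BW = Δω/(2π) = 1467 Hz.

(a) f₀ = 1.102e+04 Hz  (b) Q = 7.511  (c) BW = 1467 Hz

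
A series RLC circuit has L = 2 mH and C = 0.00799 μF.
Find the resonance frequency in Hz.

Step 1 — Resonance condition Im(Z)=0 gives ω₀ = 1/√(LC).
Step 2 — ω₀ = 1/√(0.002·7.99e-09) = 2.502e+05 rad/s.
Step 3 — f₀ = ω₀/(2π) = 3.981e+04 Hz.

f₀ = 3.981e+04 Hz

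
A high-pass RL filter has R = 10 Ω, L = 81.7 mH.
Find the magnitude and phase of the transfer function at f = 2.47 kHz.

Step 1 — Angular frequency: ω = 2π·2470 = 1.552e+04 rad/s.
Step 2 — Transfer function: H(jω) = jωL/(R + jωL).
Step 3 — Numerator jωL = j·1268; denominator R + jωL = 10 + j1268.
Step 4 — H = 0.9999 + j0.007886.
Step 5 — Magnitude: |H| = 1 (-0.0 dB); phase: φ = 0.5°.

|H| = 1 (-0.0 dB), φ = 0.5°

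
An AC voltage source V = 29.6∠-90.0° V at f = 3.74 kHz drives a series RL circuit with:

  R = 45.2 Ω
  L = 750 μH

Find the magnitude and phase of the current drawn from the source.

Step 1 — Angular frequency: ω = 2π·f = 2π·3740 = 2.35e+04 rad/s.
Step 2 — Component impedances:
  R: Z = R = 45.2 Ω
  L: Z = jωL = j·2.35e+04·0.00075 = 0 + j17.62 Ω
Step 3 — Series combination: Z_total = R + L = 45.2 + j17.62 Ω = 48.51∠21.3° Ω.
Step 4 — Source phasor: V = 29.6∠-90.0° V = 0 - j29.6 V.
Step 5 — Ohm's law: I = V / Z_total = (0 - j29.6) / (45.2 + j17.62) = -0.2216 - j0.5684 A.
Step 6 — Convert to polar: |I| = 0.6101 A, ∠I = -111.3°.

I = 0.6101∠-111.3° A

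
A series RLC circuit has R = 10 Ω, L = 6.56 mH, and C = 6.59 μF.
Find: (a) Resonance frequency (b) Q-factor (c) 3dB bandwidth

Step 1 — Resonance: ω₀ = 1/√(LC) = 1/√(0.00656·6.59e-06) = 4810 rad/s.
Step 2 — f₀ = ω₀/(2π) = 765.5 Hz.
Step 3 — Series Q: Q = ω₀L/R = 4810·0.00656/10 = 3.155.
Step 4 — Bandwidth: Δω = ω₀/Q = 1524 rad/s; BW = Δω/(2π) = 242.6 Hz.

(a) f₀ = 765.5 Hz  (b) Q = 3.155  (c) BW = 242.6 Hz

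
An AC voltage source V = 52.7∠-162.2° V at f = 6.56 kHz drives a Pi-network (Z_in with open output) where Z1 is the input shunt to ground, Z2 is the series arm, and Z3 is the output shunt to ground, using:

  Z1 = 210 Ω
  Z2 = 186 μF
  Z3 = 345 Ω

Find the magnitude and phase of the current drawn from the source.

Step 1 — Angular frequency: ω = 2π·f = 2π·6560 = 4.122e+04 rad/s.
Step 2 — Component impedances:
  Z1: Z = R = 210 Ω
  Z2: Z = 1/(jωC) = -j/(ω·C) = 0 - j0.1304 Ω
  Z3: Z = R = 345 Ω
Step 3 — With open output, the series arm Z2 and the output shunt Z3 appear in series to ground: Z2 + Z3 = 345 - j0.1304 Ω.
Step 4 — Parallel with input shunt Z1: Z_in = Z1 || (Z2 + Z3) = 130.5 - j0.01867 Ω = 130.5∠-0.0° Ω.
Step 5 — Source phasor: V = 52.7∠-162.2° V = -50.18 - j16.11 V.
Step 6 — Ohm's law: I = V / Z_total = (-50.18 - j16.11) / (130.5 - j0.01867) = -0.3844 - j0.1235 A.
Step 7 — Convert to polar: |I| = 0.4037 A, ∠I = -162.2°.

I = 0.4037∠-162.2° A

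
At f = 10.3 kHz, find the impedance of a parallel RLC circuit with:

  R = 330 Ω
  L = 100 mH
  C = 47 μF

Step 1 — Angular frequency: ω = 2π·f = 2π·1.03e+04 = 6.472e+04 rad/s.
Step 2 — Component impedances:
  R: Z = R = 330 Ω
  L: Z = jωL = j·6.472e+04·0.1 = 0 + j6472 Ω
  C: Z = 1/(jωC) = -j/(ω·C) = 0 - j0.3288 Ω
Step 3 — Parallel combination: 1/Z_total = 1/R + 1/L + 1/C; Z_total = 0.0003276 - j0.3288 Ω = 0.3288∠-89.9° Ω.

Z = 0.0003276 - j0.3288 Ω = 0.3288∠-89.9° Ω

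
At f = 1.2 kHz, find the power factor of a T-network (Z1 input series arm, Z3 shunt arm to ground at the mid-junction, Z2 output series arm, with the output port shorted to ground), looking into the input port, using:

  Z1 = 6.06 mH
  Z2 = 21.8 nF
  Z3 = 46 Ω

Step 1 — Angular frequency: ω = 2π·f = 2π·1200 = 7540 rad/s.
Step 2 — Component impedances:
  Z1: Z = jωL = j·7540·0.00606 = 0 + j45.69 Ω
  Z2: Z = 1/(jωC) = -j/(ω·C) = 0 - j6084 Ω
  Z3: Z = R = 46 Ω
Step 3 — With the output port shorted to ground, the output series arm Z2 runs from the junction to ground; the shunt arm Z3 also runs from the junction to ground. They appear in parallel: Z3 || Z2 = 46 - j0.3478 Ω.
Step 4 — Series with input arm Z1: Z_in = Z1 + (Z3 || Z2) = 46 + j45.34 Ω = 64.59∠44.6° Ω.
Step 5 — Power factor: PF = cos(φ) = Re(Z)/|Z| = 46/64.59 = 0.7122.
Step 6 — Type: Im(Z) = 45.34 ⇒ lagging (phase φ = 44.6°).

PF = 0.7122 (lagging, φ = 44.6°)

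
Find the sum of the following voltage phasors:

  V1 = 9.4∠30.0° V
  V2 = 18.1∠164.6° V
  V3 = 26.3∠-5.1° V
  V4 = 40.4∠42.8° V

Step 1 — Convert each phasor to rectangular form:
  V1 = 9.4·(cos(30.0°) + j·sin(30.0°)) = 8.141 + j4.7 V
  V2 = 18.1·(cos(164.6°) + j·sin(164.6°)) = -17.45 + j4.807 V
  V3 = 26.3·(cos(-5.1°) + j·sin(-5.1°)) = 26.2 - j2.338 V
  V4 = 40.4·(cos(42.8°) + j·sin(42.8°)) = 29.64 + j27.45 V
Step 2 — Sum components: V_total = 46.53 + j34.62 V.
Step 3 — Convert to polar: |V_total| = 57.99 V, ∠V_total = 36.6°.

V_total = 57.99∠36.6° V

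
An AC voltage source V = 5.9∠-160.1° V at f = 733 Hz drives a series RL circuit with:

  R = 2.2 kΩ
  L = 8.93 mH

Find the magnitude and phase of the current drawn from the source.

Step 1 — Angular frequency: ω = 2π·f = 2π·733 = 4606 rad/s.
Step 2 — Component impedances:
  R: Z = R = 2200 Ω
  L: Z = jωL = j·4606·0.00893 = 0 + j41.13 Ω
Step 3 — Series combination: Z_total = R + L = 2200 + j41.13 Ω = 2200∠1.1° Ω.
Step 4 — Source phasor: V = 5.9∠-160.1° V = -5.548 - j2.008 V.
Step 5 — Ohm's law: I = V / Z_total = (-5.548 - j2.008) / (2200 + j41.13) = -0.002538 - j0.0008654 A.
Step 6 — Convert to polar: |I| = 0.002681 A, ∠I = -161.2°.

I = 0.002681∠-161.2° A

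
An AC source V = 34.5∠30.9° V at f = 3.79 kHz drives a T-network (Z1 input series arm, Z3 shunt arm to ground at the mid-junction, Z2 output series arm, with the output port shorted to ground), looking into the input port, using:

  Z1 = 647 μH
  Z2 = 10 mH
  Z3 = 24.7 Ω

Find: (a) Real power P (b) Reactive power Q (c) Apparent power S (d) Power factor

Step 1 — Angular frequency: ω = 2π·f = 2π·3790 = 2.381e+04 rad/s.
Step 2 — Component impedances:
  Z1: Z = jωL = j·2.381e+04·0.000647 = 0 + j15.41 Ω
  Z2: Z = jωL = j·2.381e+04·0.01 = 0 + j238.1 Ω
  Z3: Z = R = 24.7 Ω
Step 3 — With the output port shorted to ground, the output series arm Z2 runs from the junction to ground; the shunt arm Z3 also runs from the junction to ground. They appear in parallel: Z3 || Z2 = 24.44 + j2.535 Ω.
Step 4 — Series with input arm Z1: Z_in = Z1 + (Z3 || Z2) = 24.44 + j17.94 Ω = 30.32∠36.3° Ω.
Step 5 — Source phasor: V = 34.5∠30.9° V = 29.6 + j17.72 V.
Step 6 — Current: I = V / Z = 1.133 - j0.1068 A = 1.138∠-5.4° A.
Step 7 — Complex power: S = V·I* = 31.65 + j23.24 VA.
Step 8 — Real power: P = Re(S) = 31.65 W.
Step 9 — Reactive power: Q = Im(S) = 23.24 VAR.
Step 10 — Apparent power: |S| = 39.26 VA.
Step 11 — Power factor: PF = P/|S| = 0.8061 (lagging).

(a) P = 31.65 W  (b) Q = 23.24 VAR  (c) S = 39.26 VA  (d) PF = 0.8061 (lagging)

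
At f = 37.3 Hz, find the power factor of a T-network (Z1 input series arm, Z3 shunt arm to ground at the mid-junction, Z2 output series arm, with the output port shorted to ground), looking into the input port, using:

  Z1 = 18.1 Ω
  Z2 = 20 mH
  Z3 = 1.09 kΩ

Step 1 — Angular frequency: ω = 2π·f = 2π·37.3 = 234.4 rad/s.
Step 2 — Component impedances:
  Z1: Z = R = 18.1 Ω
  Z2: Z = jωL = j·234.4·0.02 = 0 + j4.687 Ω
  Z3: Z = R = 1090 Ω
Step 3 — With the output port shorted to ground, the output series arm Z2 runs from the junction to ground; the shunt arm Z3 also runs from the junction to ground. They appear in parallel: Z3 || Z2 = 0.02016 + j4.687 Ω.
Step 4 — Series with input arm Z1: Z_in = Z1 + (Z3 || Z2) = 18.12 + j4.687 Ω = 18.72∠14.5° Ω.
Step 5 — Power factor: PF = cos(φ) = Re(Z)/|Z| = 18.12/18.717 = 0.9681.
Step 6 — Type: Im(Z) = 4.687 ⇒ lagging (phase φ = 14.5°).

PF = 0.9681 (lagging, φ = 14.5°)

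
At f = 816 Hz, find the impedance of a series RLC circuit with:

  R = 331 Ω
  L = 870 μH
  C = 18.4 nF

Step 1 — Angular frequency: ω = 2π·f = 2π·816 = 5127 rad/s.
Step 2 — Component impedances:
  R: Z = R = 331 Ω
  L: Z = jωL = j·5127·0.00087 = 0 + j4.461 Ω
  C: Z = 1/(jωC) = -j/(ω·C) = 0 - j1.06e+04 Ω
Step 3 — Series combination: Z_total = R + L + C = 331 - j1.06e+04 Ω = 1.06e+04∠-88.2° Ω.

Z = 331 - j1.06e+04 Ω = 1.06e+04∠-88.2° Ω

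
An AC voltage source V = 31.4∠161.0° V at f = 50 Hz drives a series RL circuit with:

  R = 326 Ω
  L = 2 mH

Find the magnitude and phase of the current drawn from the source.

Step 1 — Angular frequency: ω = 2π·f = 2π·50 = 314.2 rad/s.
Step 2 — Component impedances:
  R: Z = R = 326 Ω
  L: Z = jωL = j·314.2·0.002 = 0 + j0.6283 Ω
Step 3 — Series combination: Z_total = R + L = 326 + j0.6283 Ω = 326∠0.1° Ω.
Step 4 — Source phasor: V = 31.4∠161.0° V = -29.69 + j10.22 V.
Step 5 — Ohm's law: I = V / Z_total = (-29.69 + j10.22) / (326 + j0.6283) = -0.09101 + j0.03153 A.
Step 6 — Convert to polar: |I| = 0.09632 A, ∠I = 160.9°.

I = 0.09632∠160.9° A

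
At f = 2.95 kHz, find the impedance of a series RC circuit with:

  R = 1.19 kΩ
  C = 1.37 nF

Step 1 — Angular frequency: ω = 2π·f = 2π·2950 = 1.854e+04 rad/s.
Step 2 — Component impedances:
  R: Z = R = 1190 Ω
  C: Z = 1/(jωC) = -j/(ω·C) = 0 - j3.938e+04 Ω
Step 3 — Series combination: Z_total = R + C = 1190 - j3.938e+04 Ω = 3.94e+04∠-88.3° Ω.

Z = 1190 - j3.938e+04 Ω = 3.94e+04∠-88.3° Ω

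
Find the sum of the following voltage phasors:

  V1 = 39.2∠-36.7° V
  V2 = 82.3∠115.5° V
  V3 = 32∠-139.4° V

Step 1 — Convert each phasor to rectangular form:
  V1 = 39.2·(cos(-36.7°) + j·sin(-36.7°)) = 31.43 - j23.43 V
  V2 = 82.3·(cos(115.5°) + j·sin(115.5°)) = -35.43 + j74.28 V
  V3 = 32·(cos(-139.4°) + j·sin(-139.4°)) = -24.3 - j20.82 V
Step 2 — Sum components: V_total = -28.3 + j30.03 V.
Step 3 — Convert to polar: |V_total| = 41.26 V, ∠V_total = 133.3°.

V_total = 41.26∠133.3° V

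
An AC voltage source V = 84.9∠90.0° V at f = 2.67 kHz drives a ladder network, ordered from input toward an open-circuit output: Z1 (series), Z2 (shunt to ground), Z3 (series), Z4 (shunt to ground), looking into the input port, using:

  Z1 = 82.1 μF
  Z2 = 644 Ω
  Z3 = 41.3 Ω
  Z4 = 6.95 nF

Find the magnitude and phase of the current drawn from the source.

Step 1 — Angular frequency: ω = 2π·f = 2π·2670 = 1.678e+04 rad/s.
Step 2 — Component impedances:
  Z1: Z = 1/(jωC) = -j/(ω·C) = 0 - j0.726 Ω
  Z2: Z = R = 644 Ω
  Z3: Z = R = 41.3 Ω
  Z4: Z = 1/(jωC) = -j/(ω·C) = 0 - j8577 Ω
Step 3 — Ladder network (open output): work backward from the far end, alternating series and parallel combinations. Z_in = 640.2 - j48.77 Ω = 642∠-4.4° Ω.
Step 4 — Source phasor: V = 84.9∠90.0° V = 0 + j84.9 V.
Step 5 — Ohm's law: I = V / Z_total = (0 + j84.9) / (640.2 - j48.77) = -0.01005 + j0.1319 A.
Step 6 — Convert to polar: |I| = 0.1322 A, ∠I = 94.4°.

I = 0.1322∠94.4° A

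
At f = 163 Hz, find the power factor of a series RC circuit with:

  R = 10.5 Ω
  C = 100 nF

Step 1 — Angular frequency: ω = 2π·f = 2π·163 = 1024 rad/s.
Step 2 — Component impedances:
  R: Z = R = 10.5 Ω
  C: Z = 1/(jωC) = -j/(ω·C) = 0 - j9764 Ω
Step 3 — Series combination: Z_total = R + C = 10.5 - j9764 Ω = 9764∠-89.9° Ω.
Step 4 — Power factor: PF = cos(φ) = Re(Z)/|Z| = 10.5/9764 = 0.001075.
Step 5 — Type: Im(Z) = -9764 ⇒ leading (phase φ = -89.9°).

PF = 0.001075 (leading, φ = -89.9°)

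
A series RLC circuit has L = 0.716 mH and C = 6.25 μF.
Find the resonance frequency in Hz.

Step 1 — Resonance condition Im(Z)=0 gives ω₀ = 1/√(LC).
Step 2 — ω₀ = 1/√(0.000716·6.25e-06) = 1.495e+04 rad/s.
Step 3 — f₀ = ω₀/(2π) = 2379 Hz.

f₀ = 2379 Hz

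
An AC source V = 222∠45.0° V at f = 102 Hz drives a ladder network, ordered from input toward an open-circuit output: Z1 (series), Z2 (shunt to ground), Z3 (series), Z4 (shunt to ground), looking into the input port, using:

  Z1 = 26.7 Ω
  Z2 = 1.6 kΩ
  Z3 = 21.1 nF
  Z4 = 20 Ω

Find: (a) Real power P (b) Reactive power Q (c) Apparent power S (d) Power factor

Step 1 — Angular frequency: ω = 2π·f = 2π·102 = 640.9 rad/s.
Step 2 — Component impedances:
  Z1: Z = R = 26.7 Ω
  Z2: Z = R = 1600 Ω
  Z3: Z = 1/(jωC) = -j/(ω·C) = 0 - j7.395e+04 Ω
  Z4: Z = R = 20 Ω
Step 3 — Ladder network (open output): work backward from the far end, alternating series and parallel combinations. Z_in = 1626 - j34.6 Ω = 1626∠-1.2° Ω.
Step 4 — Source phasor: V = 222∠45.0° V = 157 + j157 V.
Step 5 — Current: I = V / Z = 0.09445 + j0.09856 A = 0.1365∠46.2° A.
Step 6 — Complex power: S = V·I* = 30.3 - j0.6448 VA.
Step 7 — Real power: P = Re(S) = 30.3 W.
Step 8 — Reactive power: Q = Im(S) = -0.6448 VAR.
Step 9 — Apparent power: |S| = 30.3 VA.
Step 10 — Power factor: PF = P/|S| = 0.9998 (leading).

(a) P = 30.3 W  (b) Q = -0.6448 VAR  (c) S = 30.3 VA  (d) PF = 0.9998 (leading)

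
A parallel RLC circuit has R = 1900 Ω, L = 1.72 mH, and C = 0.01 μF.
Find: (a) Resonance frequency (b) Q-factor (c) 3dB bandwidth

Step 1 — Resonance: ω₀ = 1/√(LC) = 1/√(0.00172·1e-08) = 2.411e+05 rad/s.
Step 2 — f₀ = ω₀/(2π) = 3.838e+04 Hz.
Step 3 — Parallel Q: Q = R/(ω₀L) = 1900/(2.411e+05·0.00172) = 4.581.
Step 4 — Bandwidth: Δω = ω₀/Q = 5.263e+04 rad/s; BW = Δω/(2π) = 8377 Hz.

(a) f₀ = 3.838e+04 Hz  (b) Q = 4.581  (c) BW = 8377 Hz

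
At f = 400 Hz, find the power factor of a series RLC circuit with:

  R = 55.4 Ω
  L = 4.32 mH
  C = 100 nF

Step 1 — Angular frequency: ω = 2π·f = 2π·400 = 2513 rad/s.
Step 2 — Component impedances:
  R: Z = R = 55.4 Ω
  L: Z = jωL = j·2513·0.00432 = 0 + j10.86 Ω
  C: Z = 1/(jωC) = -j/(ω·C) = 0 - j3979 Ω
Step 3 — Series combination: Z_total = R + L + C = 55.4 - j3968 Ω = 3968∠-89.2° Ω.
Step 4 — Power factor: PF = cos(φ) = Re(Z)/|Z| = 55.4/3968 = 0.01396.
Step 5 — Type: Im(Z) = -3968 ⇒ leading (phase φ = -89.2°).

PF = 0.01396 (leading, φ = -89.2°)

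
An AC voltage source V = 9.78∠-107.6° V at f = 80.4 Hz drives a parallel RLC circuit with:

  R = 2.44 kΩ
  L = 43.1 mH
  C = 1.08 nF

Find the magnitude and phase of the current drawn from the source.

Step 1 — Angular frequency: ω = 2π·f = 2π·80.4 = 505.2 rad/s.
Step 2 — Component impedances:
  R: Z = R = 2440 Ω
  L: Z = jωL = j·505.2·0.0431 = 0 + j21.77 Ω
  C: Z = 1/(jωC) = -j/(ω·C) = 0 - j1.833e+06 Ω
Step 3 — Parallel combination: 1/Z_total = 1/R + 1/L + 1/C; Z_total = 0.1943 + j21.77 Ω = 21.77∠89.5° Ω.
Step 4 — Source phasor: V = 9.78∠-107.6° V = -2.957 - j9.322 V.
Step 5 — Ohm's law: I = V / Z_total = (-2.957 - j9.322) / (0.1943 + j21.77) = -0.4294 + j0.132 A.
Step 6 — Convert to polar: |I| = 0.4492 A, ∠I = 162.9°.

I = 0.4492∠162.9° A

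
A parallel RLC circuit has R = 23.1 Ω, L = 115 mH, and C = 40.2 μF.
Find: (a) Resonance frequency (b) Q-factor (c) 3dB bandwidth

Step 1 — Resonance: ω₀ = 1/√(LC) = 1/√(0.115·4.02e-05) = 465.1 rad/s.
Step 2 — f₀ = ω₀/(2π) = 74.02 Hz.
Step 3 — Parallel Q: Q = R/(ω₀L) = 23.1/(465.1·0.115) = 0.4319.
Step 4 — Bandwidth: Δω = ω₀/Q = 1077 rad/s; BW = Δω/(2π) = 171.4 Hz.

(a) f₀ = 74.02 Hz  (b) Q = 0.4319  (c) BW = 171.4 Hz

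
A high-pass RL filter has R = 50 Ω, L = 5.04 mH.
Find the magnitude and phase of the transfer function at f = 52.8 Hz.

Step 1 — Angular frequency: ω = 2π·52.8 = 331.8 rad/s.
Step 2 — Transfer function: H(jω) = jωL/(R + jωL).
Step 3 — Numerator jωL = j·1.672; denominator R + jωL = 50 + j1.672.
Step 4 — H = 0.001117 + j0.0334.
Step 5 — Magnitude: |H| = 0.03342 (-29.5 dB); phase: φ = 88.1°.

|H| = 0.03342 (-29.5 dB), φ = 88.1°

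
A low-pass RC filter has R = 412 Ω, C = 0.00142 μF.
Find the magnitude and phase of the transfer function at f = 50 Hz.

Step 1 — Angular frequency: ω = 2π·50 = 314.2 rad/s.
Step 2 — Transfer function: H(jω) = 1/(1 + jωRC).
Step 3 — Denominator: 1 + jωRC = 1 + j·314.2·412·1.42e-09 = 1 + j0.0001838.
Step 4 — H = 1 - j0.0001838.
Step 5 — Magnitude: |H| = 1 (-0.0 dB); phase: φ = -0.0°.

|H| = 1 (-0.0 dB), φ = -0.0°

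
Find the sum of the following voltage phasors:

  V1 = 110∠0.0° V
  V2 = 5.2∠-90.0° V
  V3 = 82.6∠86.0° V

Step 1 — Convert each phasor to rectangular form:
  V1 = 110·(cos(0.0°) + j·sin(0.0°)) = 110 V
  V2 = 5.2·(cos(-90.0°) + j·sin(-90.0°)) = 0 - j5.2 V
  V3 = 82.6·(cos(86.0°) + j·sin(86.0°)) = 5.762 + j82.4 V
Step 2 — Sum components: V_total = 115.8 + j77.2 V.
Step 3 — Convert to polar: |V_total| = 139.1 V, ∠V_total = 33.7°.

V_total = 139.1∠33.7° V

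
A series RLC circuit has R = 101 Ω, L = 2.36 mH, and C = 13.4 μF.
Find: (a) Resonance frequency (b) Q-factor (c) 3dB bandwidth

Step 1 — Resonance: ω₀ = 1/√(LC) = 1/√(0.00236·1.34e-05) = 5623 rad/s.
Step 2 — f₀ = ω₀/(2π) = 895 Hz.
Step 3 — Series Q: Q = ω₀L/R = 5623·0.00236/101 = 0.1314.
Step 4 — Bandwidth: Δω = ω₀/Q = 4.28e+04 rad/s; BW = Δω/(2π) = 6811 Hz.

(a) f₀ = 895 Hz  (b) Q = 0.1314  (c) BW = 6811 Hz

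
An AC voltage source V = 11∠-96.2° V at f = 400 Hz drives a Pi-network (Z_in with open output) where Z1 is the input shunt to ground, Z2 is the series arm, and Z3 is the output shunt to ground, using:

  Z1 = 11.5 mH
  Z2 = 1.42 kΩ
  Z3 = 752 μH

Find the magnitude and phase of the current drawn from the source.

Step 1 — Angular frequency: ω = 2π·f = 2π·400 = 2513 rad/s.
Step 2 — Component impedances:
  Z1: Z = jωL = j·2513·0.0115 = 0 + j28.9 Ω
  Z2: Z = R = 1420 Ω
  Z3: Z = jωL = j·2513·0.000752 = 0 + j1.89 Ω
Step 3 — With open output, the series arm Z2 and the output shunt Z3 appear in series to ground: Z2 + Z3 = 1420 + j1.89 Ω.
Step 4 — Parallel with input shunt Z1: Z_in = Z1 || (Z2 + Z3) = 0.588 + j28.89 Ω = 28.9∠88.8° Ω.
Step 5 — Source phasor: V = 11∠-96.2° V = -1.188 - j10.94 V.
Step 6 — Ohm's law: I = V / Z_total = (-1.188 - j10.94) / (0.588 + j28.89) = -0.3792 + j0.0334 A.
Step 7 — Convert to polar: |I| = 0.3807 A, ∠I = 175.0°.

I = 0.3807∠175.0° A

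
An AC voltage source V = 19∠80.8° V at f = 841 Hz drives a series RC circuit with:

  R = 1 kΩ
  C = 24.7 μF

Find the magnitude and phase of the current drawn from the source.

Step 1 — Angular frequency: ω = 2π·f = 2π·841 = 5284 rad/s.
Step 2 — Component impedances:
  R: Z = R = 1000 Ω
  C: Z = 1/(jωC) = -j/(ω·C) = 0 - j7.662 Ω
Step 3 — Series combination: Z_total = R + C = 1000 - j7.662 Ω = 1000∠-0.4° Ω.
Step 4 — Source phasor: V = 19∠80.8° V = 3.038 + j18.76 V.
Step 5 — Ohm's law: I = V / Z_total = (3.038 + j18.76) / (1000 - j7.662) = 0.002894 + j0.01878 A.
Step 6 — Convert to polar: |I| = 0.019 A, ∠I = 81.2°.

I = 0.019∠81.2° A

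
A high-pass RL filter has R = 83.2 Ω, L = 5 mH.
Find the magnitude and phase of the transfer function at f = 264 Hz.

Step 1 — Angular frequency: ω = 2π·264 = 1659 rad/s.
Step 2 — Transfer function: H(jω) = jωL/(R + jωL).
Step 3 — Numerator jωL = j·8.294; denominator R + jωL = 83.2 + j8.294.
Step 4 — H = 0.009839 + j0.0987.
Step 5 — Magnitude: |H| = 0.09919 (-20.1 dB); phase: φ = 84.3°.

|H| = 0.09919 (-20.1 dB), φ = 84.3°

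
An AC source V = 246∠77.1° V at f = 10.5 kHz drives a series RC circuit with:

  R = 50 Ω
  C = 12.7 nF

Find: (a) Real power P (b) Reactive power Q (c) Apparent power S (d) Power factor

Step 1 — Angular frequency: ω = 2π·f = 2π·1.05e+04 = 6.597e+04 rad/s.
Step 2 — Component impedances:
  R: Z = R = 50 Ω
  C: Z = 1/(jωC) = -j/(ω·C) = 0 - j1194 Ω
Step 3 — Series combination: Z_total = R + C = 50 - j1194 Ω = 1195∠-87.6° Ω.
Step 4 — Source phasor: V = 246∠77.1° V = 54.92 + j239.8 V.
Step 5 — Current: I = V / Z = -0.1986 + j0.05434 A = 0.2059∠164.7° A.
Step 6 — Complex power: S = V·I* = 2.12 - j50.62 VA.
Step 7 — Real power: P = Re(S) = 2.12 W.
Step 8 — Reactive power: Q = Im(S) = -50.62 VAR.
Step 9 — Apparent power: |S| = 50.66 VA.
Step 10 — Power factor: PF = P/|S| = 0.04186 (leading).

(a) P = 2.12 W  (b) Q = -50.62 VAR  (c) S = 50.66 VA  (d) PF = 0.04186 (leading)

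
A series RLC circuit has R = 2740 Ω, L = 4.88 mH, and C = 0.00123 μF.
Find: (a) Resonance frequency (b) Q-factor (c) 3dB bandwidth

Step 1 — Resonance condition Im(Z)=0 gives ω₀ = 1/√(LC).
Step 2 — ω₀ = 1/√(0.00488·1.23e-09) = 4.082e+05 rad/s.
Step 3 — f₀ = ω₀/(2π) = 6.496e+04 Hz.
Step 4 — Series Q: Q = ω₀L/R = 4.082e+05·0.00488/2740 = 0.727.
Step 5 — 3dB bandwidth: Δω = ω₀/Q = 5.615e+05 rad/s; BW = Δω/(2π) = 8.936e+04 Hz.

(a) f₀ = 6.496e+04 Hz  (b) Q = 0.727  (c) BW = 8.936e+04 Hz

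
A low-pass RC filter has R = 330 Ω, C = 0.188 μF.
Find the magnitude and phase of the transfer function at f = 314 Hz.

Step 1 — Angular frequency: ω = 2π·314 = 1973 rad/s.
Step 2 — Transfer function: H(jω) = 1/(1 + jωRC).
Step 3 — Denominator: 1 + jωRC = 1 + j·1973·330·1.88e-07 = 1 + j0.1224.
Step 4 — H = 0.9852 - j0.1206.
Step 5 — Magnitude: |H| = 0.9926 (-0.1 dB); phase: φ = -7.0°.

|H| = 0.9926 (-0.1 dB), φ = -7.0°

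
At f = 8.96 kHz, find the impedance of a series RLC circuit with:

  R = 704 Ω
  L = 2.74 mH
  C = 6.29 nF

Step 1 — Angular frequency: ω = 2π·f = 2π·8960 = 5.63e+04 rad/s.
Step 2 — Component impedances:
  R: Z = R = 704 Ω
  L: Z = jωL = j·5.63e+04·0.00274 = 0 + j154.3 Ω
  C: Z = 1/(jωC) = -j/(ω·C) = 0 - j2824 Ω
Step 3 — Series combination: Z_total = R + L + C = 704 - j2670 Ω = 2761∠-75.2° Ω.

Z = 704 - j2670 Ω = 2761∠-75.2° Ω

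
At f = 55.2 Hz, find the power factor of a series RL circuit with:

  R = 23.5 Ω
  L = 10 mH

Step 1 — Angular frequency: ω = 2π·f = 2π·55.2 = 346.8 rad/s.
Step 2 — Component impedances:
  R: Z = R = 23.5 Ω
  L: Z = jωL = j·346.8·0.01 = 0 + j3.468 Ω
Step 3 — Series combination: Z_total = R + L = 23.5 + j3.468 Ω = 23.75∠8.4° Ω.
Step 4 — Power factor: PF = cos(φ) = Re(Z)/|Z| = 23.5/23.755 = 0.9893.
Step 5 — Type: Im(Z) = 3.468 ⇒ lagging (phase φ = 8.4°).

PF = 0.9893 (lagging, φ = 8.4°)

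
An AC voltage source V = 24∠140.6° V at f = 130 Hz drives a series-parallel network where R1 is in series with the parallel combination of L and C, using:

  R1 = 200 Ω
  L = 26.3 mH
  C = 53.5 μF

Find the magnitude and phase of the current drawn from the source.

Step 1 — Angular frequency: ω = 2π·f = 2π·130 = 816.8 rad/s.
Step 2 — Component impedances:
  R1: Z = R = 200 Ω
  L: Z = jωL = j·816.8·0.0263 = 0 + j21.48 Ω
  C: Z = 1/(jωC) = -j/(ω·C) = 0 - j22.88 Ω
Step 3 — Parallel branch: L || C = 1/(1/L + 1/C) = 0 + j350.8 Ω.
Step 4 — Series with R1: Z_total = R1 + (L || C) = 200 + j350.8 Ω = 403.8∠60.3° Ω.
Step 5 — Source phasor: V = 24∠140.6° V = -18.55 + j15.23 V.
Step 6 — Ohm's law: I = V / Z_total = (-18.55 + j15.23) / (200 + j350.8) = 0.01003 + j0.05858 A.
Step 7 — Convert to polar: |I| = 0.05943 A, ∠I = 80.3°.

I = 0.05943∠80.3° A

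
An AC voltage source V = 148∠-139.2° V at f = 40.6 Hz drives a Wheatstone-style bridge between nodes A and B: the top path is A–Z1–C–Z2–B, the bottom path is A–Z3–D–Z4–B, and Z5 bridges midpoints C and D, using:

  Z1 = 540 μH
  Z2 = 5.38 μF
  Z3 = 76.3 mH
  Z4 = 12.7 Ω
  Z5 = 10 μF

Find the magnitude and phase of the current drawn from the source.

Step 1 — Angular frequency: ω = 2π·f = 2π·40.6 = 255.1 rad/s.
Step 2 — Component impedances:
  Z1: Z = jωL = j·255.1·0.00054 = 0 + j0.1378 Ω
  Z2: Z = 1/(jωC) = -j/(ω·C) = 0 - j728.6 Ω
  Z3: Z = jωL = j·255.1·0.0763 = 0 + j19.46 Ω
  Z4: Z = R = 12.7 Ω
  Z5: Z = 1/(jωC) = -j/(ω·C) = 0 - j392 Ω
Step 3 — Bridge requires nodal analysis (the Z5 bridge couples midpoints C and D, so the two paths cannot be reduced to a simple series/parallel combination). Setting node B to ground and injecting 1 A at node A, the 3-node admittance system at A, C, D solves to V_A = Z_AB = 13.44 + j20.83 Ω = 24.79∠57.2° Ω.
Step 4 — Source phasor: V = 148∠-139.2° V = -112 - j96.71 V.
Step 5 — Ohm's law: I = V / Z_total = (-112 - j96.71) / (13.44 + j20.83) = -5.727 + j1.682 A.
Step 6 — Convert to polar: |I| = 5.969 A, ∠I = 163.6°.

I = 5.969∠163.6° A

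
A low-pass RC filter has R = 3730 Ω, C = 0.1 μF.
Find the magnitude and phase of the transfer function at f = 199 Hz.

Step 1 — Angular frequency: ω = 2π·199 = 1250 rad/s.
Step 2 — Transfer function: H(jω) = 1/(1 + jωRC).
Step 3 — Denominator: 1 + jωRC = 1 + j·1250·3730·1e-07 = 1 + j0.4664.
Step 4 — H = 0.8213 - j0.3831.
Step 5 — Magnitude: |H| = 0.9063 (-0.9 dB); phase: φ = -25.0°.

|H| = 0.9063 (-0.9 dB), φ = -25.0°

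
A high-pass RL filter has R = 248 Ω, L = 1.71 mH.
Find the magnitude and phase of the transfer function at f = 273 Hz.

Step 1 — Angular frequency: ω = 2π·273 = 1715 rad/s.
Step 2 — Transfer function: H(jω) = jωL/(R + jωL).
Step 3 — Numerator jωL = j·2.933; denominator R + jωL = 248 + j2.933.
Step 4 — H = 0.0001399 + j0.01183.
Step 5 — Magnitude: |H| = 0.01183 (-38.5 dB); phase: φ = 89.3°.

|H| = 0.01183 (-38.5 dB), φ = 89.3°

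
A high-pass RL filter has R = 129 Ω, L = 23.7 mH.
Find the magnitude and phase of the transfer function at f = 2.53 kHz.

Step 1 — Angular frequency: ω = 2π·2530 = 1.59e+04 rad/s.
Step 2 — Transfer function: H(jω) = jωL/(R + jωL).
Step 3 — Numerator jωL = j·376.7; denominator R + jωL = 129 + j376.7.
Step 4 — H = 0.8951 + j0.3065.
Step 5 — Magnitude: |H| = 0.9461 (-0.5 dB); phase: φ = 18.9°.

|H| = 0.9461 (-0.5 dB), φ = 18.9°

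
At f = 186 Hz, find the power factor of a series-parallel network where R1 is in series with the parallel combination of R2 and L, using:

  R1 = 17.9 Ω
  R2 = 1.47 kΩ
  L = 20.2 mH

Step 1 — Angular frequency: ω = 2π·f = 2π·186 = 1169 rad/s.
Step 2 — Component impedances:
  R1: Z = R = 17.9 Ω
  R2: Z = R = 1470 Ω
  L: Z = jωL = j·1169·0.0202 = 0 + j23.61 Ω
Step 3 — Parallel branch: R2 || L = 1/(1/R2 + 1/L) = 0.379 + j23.6 Ω.
Step 4 — Series with R1: Z_total = R1 + (R2 || L) = 18.28 + j23.6 Ω = 29.85∠52.2° Ω.
Step 5 — Power factor: PF = cos(φ) = Re(Z)/|Z| = 18.279/29.852 = 0.6123.
Step 6 — Type: Im(Z) = 23.6 ⇒ lagging (phase φ = 52.2°).

PF = 0.6123 (lagging, φ = 52.2°)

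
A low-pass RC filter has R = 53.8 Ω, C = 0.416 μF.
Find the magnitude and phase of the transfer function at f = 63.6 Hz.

Step 1 — Angular frequency: ω = 2π·63.6 = 399.6 rad/s.
Step 2 — Transfer function: H(jω) = 1/(1 + jωRC).
Step 3 — Denominator: 1 + jωRC = 1 + j·399.6·53.8·4.16e-07 = 1 + j0.008944.
Step 4 — H = 0.9999 - j0.008943.
Step 5 — Magnitude: |H| = 1 (-0.0 dB); phase: φ = -0.5°.

|H| = 1 (-0.0 dB), φ = -0.5°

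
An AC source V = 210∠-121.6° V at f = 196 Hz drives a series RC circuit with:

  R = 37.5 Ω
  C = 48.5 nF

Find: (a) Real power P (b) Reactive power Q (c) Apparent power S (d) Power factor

Step 1 — Angular frequency: ω = 2π·f = 2π·196 = 1232 rad/s.
Step 2 — Component impedances:
  R: Z = R = 37.5 Ω
  C: Z = 1/(jωC) = -j/(ω·C) = 0 - j1.674e+04 Ω
Step 3 — Series combination: Z_total = R + C = 37.5 - j1.674e+04 Ω = 1.674e+04∠-89.9° Ω.
Step 4 — Source phasor: V = 210∠-121.6° V = -110 - j178.9 V.
Step 5 — Current: I = V / Z = 0.01067 - j0.006596 A = 0.01254∠-31.7° A.
Step 6 — Complex power: S = V·I* = 0.0059 - j2.634 VA.
Step 7 — Real power: P = Re(S) = 0.0059 W.
Step 8 — Reactive power: Q = Im(S) = -2.634 VAR.
Step 9 — Apparent power: |S| = 2.634 VA.
Step 10 — Power factor: PF = P/|S| = 0.00224 (leading).

(a) P = 0.0059 W  (b) Q = -2.634 VAR  (c) S = 2.634 VA  (d) PF = 0.00224 (leading)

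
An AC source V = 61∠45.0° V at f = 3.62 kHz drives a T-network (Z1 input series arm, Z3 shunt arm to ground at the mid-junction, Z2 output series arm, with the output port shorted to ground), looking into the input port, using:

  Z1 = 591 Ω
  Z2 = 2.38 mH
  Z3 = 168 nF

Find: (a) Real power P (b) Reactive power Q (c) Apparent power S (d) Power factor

Step 1 — Angular frequency: ω = 2π·f = 2π·3620 = 2.275e+04 rad/s.
Step 2 — Component impedances:
  Z1: Z = R = 591 Ω
  Z2: Z = jωL = j·2.275e+04·0.00238 = 0 + j54.13 Ω
  Z3: Z = 1/(jωC) = -j/(ω·C) = 0 - j261.7 Ω
Step 3 — With the output port shorted to ground, the output series arm Z2 runs from the junction to ground; the shunt arm Z3 also runs from the junction to ground. They appear in parallel: Z3 || Z2 = 0 + j68.25 Ω.
Step 4 — Series with input arm Z1: Z_in = Z1 + (Z3 || Z2) = 591 + j68.25 Ω = 594.9∠6.6° Ω.
Step 5 — Source phasor: V = 61∠45.0° V = 43.13 + j43.13 V.
Step 6 — Current: I = V / Z = 0.08034 + j0.06371 A = 0.1025∠38.4° A.
Step 7 — Complex power: S = V·I* = 6.213 + j0.7175 VA.
Step 8 — Real power: P = Re(S) = 6.213 W.
Step 9 — Reactive power: Q = Im(S) = 0.7175 VAR.
Step 10 — Apparent power: |S| = 6.255 VA.
Step 11 — Power factor: PF = P/|S| = 0.9934 (lagging).

(a) P = 6.213 W  (b) Q = 0.7175 VAR  (c) S = 6.255 VA  (d) PF = 0.9934 (lagging)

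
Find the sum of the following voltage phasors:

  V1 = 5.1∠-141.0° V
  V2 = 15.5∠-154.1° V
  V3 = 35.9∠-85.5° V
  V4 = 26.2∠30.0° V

Step 1 — Convert each phasor to rectangular form:
  V1 = 5.1·(cos(-141.0°) + j·sin(-141.0°)) = -3.963 - j3.21 V
  V2 = 15.5·(cos(-154.1°) + j·sin(-154.1°)) = -13.94 - j6.77 V
  V3 = 35.9·(cos(-85.5°) + j·sin(-85.5°)) = 2.817 - j35.79 V
  V4 = 26.2·(cos(30.0°) + j·sin(30.0°)) = 22.69 + j13.1 V
Step 2 — Sum components: V_total = 7.6 - j32.67 V.
Step 3 — Convert to polar: |V_total| = 33.54 V, ∠V_total = -76.9°.

V_total = 33.54∠-76.9° V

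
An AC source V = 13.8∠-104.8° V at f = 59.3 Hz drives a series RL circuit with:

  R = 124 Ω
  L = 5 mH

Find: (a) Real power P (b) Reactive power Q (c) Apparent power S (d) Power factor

Step 1 — Angular frequency: ω = 2π·f = 2π·59.3 = 372.6 rad/s.
Step 2 — Component impedances:
  R: Z = R = 124 Ω
  L: Z = jωL = j·372.6·0.005 = 0 + j1.863 Ω
Step 3 — Series combination: Z_total = R + L = 124 + j1.863 Ω = 124∠0.9° Ω.
Step 4 — Source phasor: V = 13.8∠-104.8° V = -3.525 - j13.34 V.
Step 5 — Current: I = V / Z = -0.03004 - j0.1071 A = 0.1113∠-105.7° A.
Step 6 — Complex power: S = V·I* = 1.535 + j0.02307 VA.
Step 7 — Real power: P = Re(S) = 1.535 W.
Step 8 — Reactive power: Q = Im(S) = 0.02307 VAR.
Step 9 — Apparent power: |S| = 1.536 VA.
Step 10 — Power factor: PF = P/|S| = 0.9999 (lagging).

(a) P = 1.535 W  (b) Q = 0.02307 VAR  (c) S = 1.536 VA  (d) PF = 0.9999 (lagging)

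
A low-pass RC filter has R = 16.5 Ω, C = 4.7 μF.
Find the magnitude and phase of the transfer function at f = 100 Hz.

Step 1 — Angular frequency: ω = 2π·100 = 628.3 rad/s.
Step 2 — Transfer function: H(jω) = 1/(1 + jωRC).
Step 3 — Denominator: 1 + jωRC = 1 + j·628.3·16.5·4.7e-06 = 1 + j0.04873.
Step 4 — H = 0.9976 - j0.04861.
Step 5 — Magnitude: |H| = 0.9988 (-0.0 dB); phase: φ = -2.8°.

|H| = 0.9988 (-0.0 dB), φ = -2.8°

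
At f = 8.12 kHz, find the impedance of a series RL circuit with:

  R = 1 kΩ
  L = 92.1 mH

Step 1 — Angular frequency: ω = 2π·f = 2π·8120 = 5.102e+04 rad/s.
Step 2 — Component impedances:
  R: Z = R = 1000 Ω
  L: Z = jωL = j·5.102e+04·0.0921 = 0 + j4699 Ω
Step 3 — Series combination: Z_total = R + L = 1000 + j4699 Ω = 4804∠78.0° Ω.

Z = 1000 + j4699 Ω = 4804∠78.0° Ω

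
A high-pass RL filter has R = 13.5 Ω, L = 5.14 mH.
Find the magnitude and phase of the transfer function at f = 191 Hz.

Step 1 — Angular frequency: ω = 2π·191 = 1200 rad/s.
Step 2 — Transfer function: H(jω) = jωL/(R + jωL).
Step 3 — Numerator jωL = j·6.168; denominator R + jωL = 13.5 + j6.168.
Step 4 — H = 0.1727 + j0.378.
Step 5 — Magnitude: |H| = 0.4156 (-7.6 dB); phase: φ = 65.4°.

|H| = 0.4156 (-7.6 dB), φ = 65.4°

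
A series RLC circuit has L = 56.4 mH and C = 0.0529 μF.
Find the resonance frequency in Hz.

Step 1 — Resonance condition Im(Z)=0 gives ω₀ = 1/√(LC).
Step 2 — ω₀ = 1/√(0.0564·5.29e-08) = 1.831e+04 rad/s.
Step 3 — f₀ = ω₀/(2π) = 2914 Hz.

f₀ = 2914 Hz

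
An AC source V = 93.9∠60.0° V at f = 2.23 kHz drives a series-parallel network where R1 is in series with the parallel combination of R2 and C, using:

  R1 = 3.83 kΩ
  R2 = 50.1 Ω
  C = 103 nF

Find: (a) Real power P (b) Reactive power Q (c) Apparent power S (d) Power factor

Step 1 — Angular frequency: ω = 2π·f = 2π·2230 = 1.401e+04 rad/s.
Step 2 — Component impedances:
  R1: Z = R = 3830 Ω
  R2: Z = R = 50.1 Ω
  C: Z = 1/(jωC) = -j/(ω·C) = 0 - j692.9 Ω
Step 3 — Parallel branch: R2 || C = 1/(1/R2 + 1/C) = 49.84 - j3.604 Ω.
Step 4 — Series with R1: Z_total = R1 + (R2 || C) = 3880 - j3.604 Ω = 3880∠-0.1° Ω.
Step 5 — Source phasor: V = 93.9∠60.0° V = 46.95 + j81.32 V.
Step 6 — Current: I = V / Z = 0.01208 + j0.02097 A = 0.0242∠60.1° A.
Step 7 — Complex power: S = V·I* = 2.273 - j0.002111 VA.
Step 8 — Real power: P = Re(S) = 2.273 W.
Step 9 — Reactive power: Q = Im(S) = -0.002111 VAR.
Step 10 — Apparent power: |S| = 2.273 VA.
Step 11 — Power factor: PF = P/|S| = 1 (leading).

(a) P = 2.273 W  (b) Q = -0.002111 VAR  (c) S = 2.273 VA  (d) PF = 1 (leading)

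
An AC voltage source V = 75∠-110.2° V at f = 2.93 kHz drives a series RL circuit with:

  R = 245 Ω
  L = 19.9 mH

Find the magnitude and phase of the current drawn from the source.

Step 1 — Angular frequency: ω = 2π·f = 2π·2930 = 1.841e+04 rad/s.
Step 2 — Component impedances:
  R: Z = R = 245 Ω
  L: Z = jωL = j·1.841e+04·0.0199 = 0 + j366.4 Ω
Step 3 — Series combination: Z_total = R + L = 245 + j366.4 Ω = 440.7∠56.2° Ω.
Step 4 — Source phasor: V = 75∠-110.2° V = -25.9 - j70.39 V.
Step 5 — Ohm's law: I = V / Z_total = (-25.9 - j70.39) / (245 + j366.4) = -0.1654 - j0.03994 A.
Step 6 — Convert to polar: |I| = 0.1702 A, ∠I = -166.4°.

I = 0.1702∠-166.4° A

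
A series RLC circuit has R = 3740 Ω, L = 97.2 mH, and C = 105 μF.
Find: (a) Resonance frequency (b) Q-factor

Step 1 — Resonance condition Im(Z)=0 gives ω₀ = 1/√(LC).
Step 2 — ω₀ = 1/√(0.0972·0.000105) = 313 rad/s.
Step 3 — f₀ = ω₀/(2π) = 49.82 Hz.
Step 4 — Series Q: Q = ω₀L/R = 313·0.0972/3740 = 0.008135.

(a) f₀ = 49.82 Hz  (b) Q = 0.008135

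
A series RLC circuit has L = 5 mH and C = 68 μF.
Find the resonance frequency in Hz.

Step 1 — Resonance condition Im(Z)=0 gives ω₀ = 1/√(LC).
Step 2 — ω₀ = 1/√(0.005·6.8e-05) = 1715 rad/s.
Step 3 — f₀ = ω₀/(2π) = 272.9 Hz.

f₀ = 272.9 Hz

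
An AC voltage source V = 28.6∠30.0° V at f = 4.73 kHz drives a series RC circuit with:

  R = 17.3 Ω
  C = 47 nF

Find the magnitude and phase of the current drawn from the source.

Step 1 — Angular frequency: ω = 2π·f = 2π·4730 = 2.972e+04 rad/s.
Step 2 — Component impedances:
  R: Z = R = 17.3 Ω
  C: Z = 1/(jωC) = -j/(ω·C) = 0 - j715.9 Ω
Step 3 — Series combination: Z_total = R + C = 17.3 - j715.9 Ω = 716.1∠-88.6° Ω.
Step 4 — Source phasor: V = 28.6∠30.0° V = 24.77 + j14.3 V.
Step 5 — Ohm's law: I = V / Z_total = (24.77 + j14.3) / (17.3 - j715.9) = -0.01913 + j0.03506 A.
Step 6 — Convert to polar: |I| = 0.03994 A, ∠I = 118.6°.

I = 0.03994∠118.6° A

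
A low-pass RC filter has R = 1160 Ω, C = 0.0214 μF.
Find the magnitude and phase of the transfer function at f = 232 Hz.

Step 1 — Angular frequency: ω = 2π·232 = 1458 rad/s.
Step 2 — Transfer function: H(jω) = 1/(1 + jωRC).
Step 3 — Denominator: 1 + jωRC = 1 + j·1458·1160·2.14e-08 = 1 + j0.03619.
Step 4 — H = 0.9987 - j0.03614.
Step 5 — Magnitude: |H| = 0.9993 (-0.0 dB); phase: φ = -2.1°.

|H| = 0.9993 (-0.0 dB), φ = -2.1°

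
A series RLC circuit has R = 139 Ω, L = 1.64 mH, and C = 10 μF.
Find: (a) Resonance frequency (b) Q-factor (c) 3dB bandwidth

Step 1 — Resonance: ω₀ = 1/√(LC) = 1/√(0.00164·1e-05) = 7809 rad/s.
Step 2 — f₀ = ω₀/(2π) = 1243 Hz.
Step 3 — Series Q: Q = ω₀L/R = 7809·0.00164/139 = 0.09213.
Step 4 — Bandwidth: Δω = ω₀/Q = 8.476e+04 rad/s; BW = Δω/(2π) = 1.349e+04 Hz.

(a) f₀ = 1243 Hz  (b) Q = 0.09213  (c) BW = 1.349e+04 Hz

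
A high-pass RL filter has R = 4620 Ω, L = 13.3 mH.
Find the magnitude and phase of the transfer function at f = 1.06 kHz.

Step 1 — Angular frequency: ω = 2π·1060 = 6660 rad/s.
Step 2 — Transfer function: H(jω) = jωL/(R + jωL).
Step 3 — Numerator jωL = j·88.58; denominator R + jωL = 4620 + j88.58.
Step 4 — H = 0.0003675 + j0.01917.
Step 5 — Magnitude: |H| = 0.01917 (-34.3 dB); phase: φ = 88.9°.

|H| = 0.01917 (-34.3 dB), φ = 88.9°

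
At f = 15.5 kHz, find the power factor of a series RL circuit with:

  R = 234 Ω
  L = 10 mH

Step 1 — Angular frequency: ω = 2π·f = 2π·1.55e+04 = 9.739e+04 rad/s.
Step 2 — Component impedances:
  R: Z = R = 234 Ω
  L: Z = jωL = j·9.739e+04·0.01 = 0 + j973.9 Ω
Step 3 — Series combination: Z_total = R + L = 234 + j973.9 Ω = 1002∠76.5° Ω.
Step 4 — Power factor: PF = cos(φ) = Re(Z)/|Z| = 234/1001.6 = 0.2336.
Step 5 — Type: Im(Z) = 973.9 ⇒ lagging (phase φ = 76.5°).

PF = 0.2336 (lagging, φ = 76.5°)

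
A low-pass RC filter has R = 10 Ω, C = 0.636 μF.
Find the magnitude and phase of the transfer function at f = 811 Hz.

Step 1 — Angular frequency: ω = 2π·811 = 5096 rad/s.
Step 2 — Transfer function: H(jω) = 1/(1 + jωRC).
Step 3 — Denominator: 1 + jωRC = 1 + j·5096·10·6.36e-07 = 1 + j0.03241.
Step 4 — H = 0.999 - j0.03237.
Step 5 — Magnitude: |H| = 0.9995 (-0.0 dB); phase: φ = -1.9°.

|H| = 0.9995 (-0.0 dB), φ = -1.9°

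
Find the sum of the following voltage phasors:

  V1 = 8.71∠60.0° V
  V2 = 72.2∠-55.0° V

Step 1 — Convert each phasor to rectangular form:
  V1 = 8.71·(cos(60.0°) + j·sin(60.0°)) = 4.355 + j7.543 V
  V2 = 72.2·(cos(-55.0°) + j·sin(-55.0°)) = 41.41 - j59.14 V
Step 2 — Sum components: V_total = 45.77 - j51.6 V.
Step 3 — Convert to polar: |V_total| = 68.97 V, ∠V_total = -48.4°.

V_total = 68.97∠-48.4° V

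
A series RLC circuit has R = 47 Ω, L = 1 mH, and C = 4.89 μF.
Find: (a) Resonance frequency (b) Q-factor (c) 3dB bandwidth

Step 1 — Resonance: ω₀ = 1/√(LC) = 1/√(0.001·4.89e-06) = 1.43e+04 rad/s.
Step 2 — f₀ = ω₀/(2π) = 2276 Hz.
Step 3 — Series Q: Q = ω₀L/R = 1.43e+04·0.001/47 = 0.3043.
Step 4 — Bandwidth: Δω = ω₀/Q = 4.7e+04 rad/s; BW = Δω/(2π) = 7480 Hz.

(a) f₀ = 2276 Hz  (b) Q = 0.3043  (c) BW = 7480 Hz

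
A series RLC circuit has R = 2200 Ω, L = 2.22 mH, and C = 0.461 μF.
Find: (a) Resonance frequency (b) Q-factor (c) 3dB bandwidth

Step 1 — Resonance: ω₀ = 1/√(LC) = 1/√(0.00222·4.61e-07) = 3.126e+04 rad/s.
Step 2 — f₀ = ω₀/(2π) = 4975 Hz.
Step 3 — Series Q: Q = ω₀L/R = 3.126e+04·0.00222/2200 = 0.03154.
Step 4 — Bandwidth: Δω = ω₀/Q = 9.91e+05 rad/s; BW = Δω/(2π) = 1.577e+05 Hz.

(a) f₀ = 4975 Hz  (b) Q = 0.03154  (c) BW = 1.577e+05 Hz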